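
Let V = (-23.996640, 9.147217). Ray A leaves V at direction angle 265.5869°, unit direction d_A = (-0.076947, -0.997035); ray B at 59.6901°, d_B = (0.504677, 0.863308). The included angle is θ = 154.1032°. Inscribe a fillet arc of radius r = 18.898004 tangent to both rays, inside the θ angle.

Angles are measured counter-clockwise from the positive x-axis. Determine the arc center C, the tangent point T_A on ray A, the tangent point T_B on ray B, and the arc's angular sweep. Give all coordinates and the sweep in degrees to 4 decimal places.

bisector direction at 342.6385° = (0.954441,-0.298400)
center distance |VC| = r/sin(θ/2) = 18.898004/sin(77.0516°) = 19.391075
C = V + |VC|·bis = (-5.4890,3.3609)
T_A = V + ((C−V)·d_A)·d_A = V + 4.3450·d_A = (-24.3310,4.8151)
T_B = V + ((C−V)·d_B)·d_B = V + 4.3450·d_B = (-21.8038,12.8983)
sweep = 180° − θ = 25.8968°

center=(-5.4890,3.3609) T_A=(-24.3310,4.8151) T_B=(-21.8038,12.8983) sweep=25.8968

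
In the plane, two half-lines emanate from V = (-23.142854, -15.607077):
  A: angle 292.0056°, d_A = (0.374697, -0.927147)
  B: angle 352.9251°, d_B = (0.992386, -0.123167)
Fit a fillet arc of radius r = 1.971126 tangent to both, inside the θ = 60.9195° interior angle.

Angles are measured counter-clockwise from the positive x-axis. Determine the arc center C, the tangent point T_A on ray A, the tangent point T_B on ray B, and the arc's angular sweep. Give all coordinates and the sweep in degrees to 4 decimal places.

bisector direction at 322.4654° = (0.792985,-0.609241)
center distance |VC| = r/sin(θ/2) = 1.971126/sin(30.4597°) = 3.888337
C = V + |VC|·bis = (-20.0595,-17.9760)
T_A = V + ((C−V)·d_A)·d_A = V + 3.3517·d_A = (-21.8870,-18.7146)
T_B = V + ((C−V)·d_B)·d_B = V + 3.3517·d_B = (-19.8167,-16.0199)
sweep = 180° − θ = 119.0805°

center=(-20.0595,-17.9760) T_A=(-21.8870,-18.7146) T_B=(-19.8167,-16.0199) sweep=119.0805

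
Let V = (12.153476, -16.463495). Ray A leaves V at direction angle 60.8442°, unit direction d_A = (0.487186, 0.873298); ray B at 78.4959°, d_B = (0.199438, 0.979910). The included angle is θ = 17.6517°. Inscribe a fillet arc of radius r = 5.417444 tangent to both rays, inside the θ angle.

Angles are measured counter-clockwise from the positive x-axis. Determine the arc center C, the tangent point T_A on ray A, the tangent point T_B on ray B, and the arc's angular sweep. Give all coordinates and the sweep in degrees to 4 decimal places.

bisector direction at 69.6701° = (0.347426,0.937707)
center distance |VC| = r/sin(θ/2) = 5.417444/sin(8.8259°) = 35.308511
C = V + |VC|·bis = (24.4206,16.6456)
T_A = V + ((C−V)·d_A)·d_A = V + 34.8904·d_A = (29.1516,14.0063)
T_B = V + ((C−V)·d_B)·d_B = V + 34.8904·d_B = (19.1120,17.7260)
sweep = 180° − θ = 162.3483°

center=(24.4206,16.6456) T_A=(29.1516,14.0063) T_B=(19.1120,17.7260) sweep=162.3483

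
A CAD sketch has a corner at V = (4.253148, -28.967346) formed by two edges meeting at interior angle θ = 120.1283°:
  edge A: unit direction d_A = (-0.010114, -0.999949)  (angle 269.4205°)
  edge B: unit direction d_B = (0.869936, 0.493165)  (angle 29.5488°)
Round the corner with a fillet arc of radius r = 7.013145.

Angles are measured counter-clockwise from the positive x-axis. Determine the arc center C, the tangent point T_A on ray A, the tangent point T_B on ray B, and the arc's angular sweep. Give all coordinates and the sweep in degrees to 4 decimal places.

bisector direction at 329.4847° = (0.861493,-0.507769)
center distance |VC| = r/sin(θ/2) = 7.013145/sin(60.0641°) = 8.092856
C = V + |VC|·bis = (11.2251,-33.0766)
T_A = V + ((C−V)·d_A)·d_A = V + 4.0386·d_A = (4.2123,-33.0057)
T_B = V + ((C−V)·d_B)·d_B = V + 4.0386·d_B = (7.7665,-26.9757)
sweep = 180° − θ = 59.8717°

center=(11.2251,-33.0766) T_A=(4.2123,-33.0057) T_B=(7.7665,-26.9757) sweep=59.8717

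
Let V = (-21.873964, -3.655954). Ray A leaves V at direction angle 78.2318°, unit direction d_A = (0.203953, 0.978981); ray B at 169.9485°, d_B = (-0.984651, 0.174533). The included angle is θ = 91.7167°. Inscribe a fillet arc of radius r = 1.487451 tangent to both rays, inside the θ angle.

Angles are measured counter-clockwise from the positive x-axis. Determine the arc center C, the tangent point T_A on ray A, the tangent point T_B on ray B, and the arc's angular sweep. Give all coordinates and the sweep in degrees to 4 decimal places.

center=(-23.0357,-1.9394) T_A=(-21.5796,-2.2428) T_B=(-23.2953,-3.4040) sweep=88.2833

bisector direction at 124.0901° = (-0.560497,0.828157)
center distance |VC| = r/sin(θ/2) = 1.487451/sin(45.8584°) = 2.072755
C = V + |VC|·bis = (-23.0357,-1.9394)
T_A = V + ((C−V)·d_A)·d_A = V + 1.4435·d_A = (-21.5796,-2.2428)
T_B = V + ((C−V)·d_B)·d_B = V + 1.4435·d_B = (-23.2953,-3.4040)
sweep = 180° − θ = 88.2833°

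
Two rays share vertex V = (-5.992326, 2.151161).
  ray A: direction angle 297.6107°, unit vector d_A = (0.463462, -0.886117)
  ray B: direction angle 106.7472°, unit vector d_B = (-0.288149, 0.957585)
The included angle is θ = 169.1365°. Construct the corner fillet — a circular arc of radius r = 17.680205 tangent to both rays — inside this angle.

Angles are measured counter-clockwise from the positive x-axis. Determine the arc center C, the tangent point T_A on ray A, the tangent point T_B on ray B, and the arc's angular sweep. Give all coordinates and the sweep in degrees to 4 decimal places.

center=(10.4536,8.8556) T_A=(-5.2132,0.6615) T_B=(-6.4768,3.7610) sweep=10.8635

bisector direction at 22.1789° = (0.926009,0.377501)
center distance |VC| = r/sin(θ/2) = 17.680205/sin(84.5683°) = 17.759953
C = V + |VC|·bis = (10.4536,8.8556)
T_A = V + ((C−V)·d_A)·d_A = V + 1.6812·d_A = (-5.2132,0.6615)
T_B = V + ((C−V)·d_B)·d_B = V + 1.6812·d_B = (-6.4768,3.7610)
sweep = 180° − θ = 10.8635°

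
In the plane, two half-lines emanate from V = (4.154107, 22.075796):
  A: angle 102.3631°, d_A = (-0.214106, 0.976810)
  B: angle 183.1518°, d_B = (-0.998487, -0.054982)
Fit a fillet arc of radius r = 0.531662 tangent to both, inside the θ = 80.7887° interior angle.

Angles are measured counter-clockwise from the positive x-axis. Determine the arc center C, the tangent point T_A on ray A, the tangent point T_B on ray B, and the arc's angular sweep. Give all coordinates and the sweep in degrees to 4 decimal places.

center=(3.5010,22.5723) T_A=(4.0203,22.6861) T_B=(3.5302,22.0414) sweep=99.2113

bisector direction at 142.7575° = (-0.796081,0.605190)
center distance |VC| = r/sin(θ/2) = 0.531662/sin(40.3944°) = 0.820409
C = V + |VC|·bis = (3.5010,22.5723)
T_A = V + ((C−V)·d_A)·d_A = V + 0.6248·d_A = (4.0203,22.6861)
T_B = V + ((C−V)·d_B)·d_B = V + 0.6248·d_B = (3.5302,22.0414)
sweep = 180° − θ = 99.2113°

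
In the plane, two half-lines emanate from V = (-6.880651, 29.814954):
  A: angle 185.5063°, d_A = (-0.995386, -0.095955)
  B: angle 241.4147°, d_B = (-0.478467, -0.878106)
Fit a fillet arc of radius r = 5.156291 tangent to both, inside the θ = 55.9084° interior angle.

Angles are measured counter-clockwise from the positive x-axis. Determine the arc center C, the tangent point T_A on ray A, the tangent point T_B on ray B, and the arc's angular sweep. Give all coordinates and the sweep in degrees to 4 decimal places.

bisector direction at 213.4605° = (-0.834266,-0.551362)
center distance |VC| = r/sin(θ/2) = 5.156291/sin(27.9542°) = 10.999721
C = V + |VC|·bis = (-16.0573,23.7501)
T_A = V + ((C−V)·d_A)·d_A = V + 9.7163·d_A = (-16.5521,28.8826)
T_B = V + ((C−V)·d_B)·d_B = V + 9.7163·d_B = (-11.5296,21.2830)
sweep = 180° − θ = 124.0916°

center=(-16.0573,23.7501) T_A=(-16.5521,28.8826) T_B=(-11.5296,21.2830) sweep=124.0916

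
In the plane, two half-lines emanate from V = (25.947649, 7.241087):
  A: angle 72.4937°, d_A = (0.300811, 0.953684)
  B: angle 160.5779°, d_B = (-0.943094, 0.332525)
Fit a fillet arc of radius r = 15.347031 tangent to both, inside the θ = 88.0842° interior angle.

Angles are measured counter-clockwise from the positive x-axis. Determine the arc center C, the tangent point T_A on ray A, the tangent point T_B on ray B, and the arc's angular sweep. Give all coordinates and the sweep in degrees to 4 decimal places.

center=(16.0850,26.9916) T_A=(30.7212,22.3751) T_B=(10.9817,12.5179) sweep=91.9158

bisector direction at 116.5358° = (-0.446757,0.894655)
center distance |VC| = r/sin(θ/2) = 15.347031/sin(44.0421°) = 22.076127
C = V + |VC|·bis = (16.0850,26.9916)
T_A = V + ((C−V)·d_A)·d_A = V + 15.8690·d_A = (30.7212,22.3751)
T_B = V + ((C−V)·d_B)·d_B = V + 15.8690·d_B = (10.9817,12.5179)
sweep = 180° − θ = 91.9158°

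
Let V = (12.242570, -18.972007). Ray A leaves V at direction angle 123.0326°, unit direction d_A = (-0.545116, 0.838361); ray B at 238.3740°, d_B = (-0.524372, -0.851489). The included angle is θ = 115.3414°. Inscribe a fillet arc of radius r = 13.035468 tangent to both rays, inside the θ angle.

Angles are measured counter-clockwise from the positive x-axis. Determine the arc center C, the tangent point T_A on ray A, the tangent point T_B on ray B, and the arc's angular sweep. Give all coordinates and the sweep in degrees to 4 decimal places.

bisector direction at 180.7033° = (-0.999925,-0.012275)
center distance |VC| = r/sin(θ/2) = 13.035468/sin(57.6707°) = 15.426800
C = V + |VC|·bis = (-3.1831,-19.1614)
T_A = V + ((C−V)·d_A)·d_A = V + 8.2500·d_A = (7.7454,-12.0555)
T_B = V + ((C−V)·d_B)·d_B = V + 8.2500·d_B = (7.9165,-25.9968)
sweep = 180° − θ = 64.6586°

center=(-3.1831,-19.1614) T_A=(7.7454,-12.0555) T_B=(7.9165,-25.9968) sweep=64.6586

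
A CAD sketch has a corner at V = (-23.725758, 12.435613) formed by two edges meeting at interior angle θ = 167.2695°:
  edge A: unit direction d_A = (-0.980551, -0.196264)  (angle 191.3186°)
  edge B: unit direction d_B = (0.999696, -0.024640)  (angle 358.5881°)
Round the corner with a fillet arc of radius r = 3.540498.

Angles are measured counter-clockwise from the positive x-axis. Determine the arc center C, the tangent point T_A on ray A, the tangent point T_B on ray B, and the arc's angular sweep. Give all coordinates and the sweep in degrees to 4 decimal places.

bisector direction at 274.9534° = (0.086345,-0.996265)
center distance |VC| = r/sin(θ/2) = 3.540498/sin(83.6347°) = 3.562459
C = V + |VC|·bis = (-23.4182,8.8865)
T_A = V + ((C−V)·d_A)·d_A = V + 0.3950·d_A = (-24.1130,12.3581)
T_B = V + ((C−V)·d_B)·d_B = V + 0.3950·d_B = (-23.3309,12.4259)
sweep = 180° − θ = 12.7305°

center=(-23.4182,8.8865) T_A=(-24.1130,12.3581) T_B=(-23.3309,12.4259) sweep=12.7305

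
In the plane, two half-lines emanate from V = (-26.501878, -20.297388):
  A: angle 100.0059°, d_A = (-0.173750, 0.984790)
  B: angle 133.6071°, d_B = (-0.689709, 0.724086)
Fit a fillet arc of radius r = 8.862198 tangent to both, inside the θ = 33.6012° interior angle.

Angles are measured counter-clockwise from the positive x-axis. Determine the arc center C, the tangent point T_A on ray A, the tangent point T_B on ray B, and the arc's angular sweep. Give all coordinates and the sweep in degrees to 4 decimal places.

center=(-40.3292,7.0683) T_A=(-31.6018,8.6081) T_B=(-46.7462,0.9559) sweep=146.3988

bisector direction at 116.8065° = (-0.450979,0.892535)
center distance |VC| = r/sin(θ/2) = 8.862198/sin(16.8006°) = 30.660608
C = V + |VC|·bis = (-40.3292,7.0683)
T_A = V + ((C−V)·d_A)·d_A = V + 29.3519·d_A = (-31.6018,8.6081)
T_B = V + ((C−V)·d_B)·d_B = V + 29.3519·d_B = (-46.7462,0.9559)
sweep = 180° − θ = 146.3988°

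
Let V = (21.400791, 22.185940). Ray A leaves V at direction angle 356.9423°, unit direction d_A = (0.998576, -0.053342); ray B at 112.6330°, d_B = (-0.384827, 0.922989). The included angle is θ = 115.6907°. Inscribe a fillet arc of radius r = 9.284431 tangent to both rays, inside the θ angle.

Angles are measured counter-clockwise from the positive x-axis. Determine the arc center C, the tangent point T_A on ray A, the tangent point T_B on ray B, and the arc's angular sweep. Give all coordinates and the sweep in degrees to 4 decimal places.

bisector direction at 54.7876° = (0.576608,0.817021)
center distance |VC| = r/sin(θ/2) = 9.284431/sin(57.8454°) = 10.966537
C = V + |VC|·bis = (27.7242,31.1458)
T_A = V + ((C−V)·d_A)·d_A = V + 5.8365·d_A = (27.2289,21.8746)
T_B = V + ((C−V)·d_B)·d_B = V + 5.8365·d_B = (19.1548,27.5729)
sweep = 180° − θ = 64.3093°

center=(27.7242,31.1458) T_A=(27.2289,21.8746) T_B=(19.1548,27.5729) sweep=64.3093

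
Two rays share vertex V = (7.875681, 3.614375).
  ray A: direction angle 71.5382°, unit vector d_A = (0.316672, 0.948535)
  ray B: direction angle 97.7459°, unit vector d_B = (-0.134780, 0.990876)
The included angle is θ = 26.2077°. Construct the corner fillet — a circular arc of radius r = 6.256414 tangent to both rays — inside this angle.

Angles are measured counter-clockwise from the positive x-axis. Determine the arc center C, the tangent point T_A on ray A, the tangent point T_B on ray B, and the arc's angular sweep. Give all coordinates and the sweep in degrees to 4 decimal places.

center=(10.4525,31.0895) T_A=(16.3869,29.1083) T_B=(4.2532,30.2463) sweep=153.7923

bisector direction at 84.6421° = (0.093378,0.995631)
center distance |VC| = r/sin(θ/2) = 6.256414/sin(13.1038°) = 27.595729
C = V + |VC|·bis = (10.4525,31.0895)
T_A = V + ((C−V)·d_A)·d_A = V + 26.8772·d_A = (16.3869,29.1083)
T_B = V + ((C−V)·d_B)·d_B = V + 26.8772·d_B = (4.2532,30.2463)
sweep = 180° − θ = 153.7923°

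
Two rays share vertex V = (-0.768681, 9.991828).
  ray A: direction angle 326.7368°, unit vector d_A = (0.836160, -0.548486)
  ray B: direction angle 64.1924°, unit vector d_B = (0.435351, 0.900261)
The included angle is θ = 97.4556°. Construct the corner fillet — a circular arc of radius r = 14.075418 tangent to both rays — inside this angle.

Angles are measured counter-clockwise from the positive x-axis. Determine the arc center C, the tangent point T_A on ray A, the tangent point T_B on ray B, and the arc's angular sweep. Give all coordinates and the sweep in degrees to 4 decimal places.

center=(17.2810,14.9854) T_A=(9.5608,3.2161) T_B=(4.6094,21.1132) sweep=82.5444

bisector direction at 15.4646° = (0.963795,0.266643)
center distance |VC| = r/sin(θ/2) = 14.075418/sin(48.7278°) = 18.727664
C = V + |VC|·bis = (17.2810,14.9854)
T_A = V + ((C−V)·d_A)·d_A = V + 12.3535·d_A = (9.5608,3.2161)
T_B = V + ((C−V)·d_B)·d_B = V + 12.3535·d_B = (4.6094,21.1132)
sweep = 180° − θ = 82.5444°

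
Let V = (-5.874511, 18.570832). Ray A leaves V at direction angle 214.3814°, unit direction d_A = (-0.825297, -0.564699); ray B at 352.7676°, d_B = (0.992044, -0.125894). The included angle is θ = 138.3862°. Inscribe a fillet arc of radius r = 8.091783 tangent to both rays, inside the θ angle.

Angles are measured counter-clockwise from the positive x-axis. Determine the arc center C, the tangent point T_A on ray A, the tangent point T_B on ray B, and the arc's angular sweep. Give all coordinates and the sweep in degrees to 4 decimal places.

bisector direction at 283.5745° = (0.234710,-0.972066)
center distance |VC| = r/sin(θ/2) = 8.091783/sin(69.1931°) = 8.656323
C = V + |VC|·bis = (-3.8428,10.1563)
T_A = V + ((C−V)·d_A)·d_A = V + 3.0749·d_A = (-8.4122,16.8344)
T_B = V + ((C−V)·d_B)·d_B = V + 3.0749·d_B = (-2.8241,18.1837)
sweep = 180° − θ = 41.6138°

center=(-3.8428,10.1563) T_A=(-8.4122,16.8344) T_B=(-2.8241,18.1837) sweep=41.6138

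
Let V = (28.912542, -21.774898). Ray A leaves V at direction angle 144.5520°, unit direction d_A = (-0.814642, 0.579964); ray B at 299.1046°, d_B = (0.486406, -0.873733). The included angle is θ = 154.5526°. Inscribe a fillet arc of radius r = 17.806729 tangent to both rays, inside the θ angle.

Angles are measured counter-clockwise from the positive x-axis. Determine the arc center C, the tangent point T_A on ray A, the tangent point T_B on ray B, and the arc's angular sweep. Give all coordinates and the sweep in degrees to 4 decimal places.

bisector direction at 221.8283° = (-0.745147,-0.666901)
center distance |VC| = r/sin(θ/2) = 17.806729/sin(77.2763°) = 18.255008
C = V + |VC|·bis = (15.3099,-33.9492)
T_A = V + ((C−V)·d_A)·d_A = V + 4.0207·d_A = (25.6371,-19.4431)
T_B = V + ((C−V)·d_B)·d_B = V + 4.0207·d_B = (30.8682,-25.2879)
sweep = 180° − θ = 25.4474°

center=(15.3099,-33.9492) T_A=(25.6371,-19.4431) T_B=(30.8682,-25.2879) sweep=25.4474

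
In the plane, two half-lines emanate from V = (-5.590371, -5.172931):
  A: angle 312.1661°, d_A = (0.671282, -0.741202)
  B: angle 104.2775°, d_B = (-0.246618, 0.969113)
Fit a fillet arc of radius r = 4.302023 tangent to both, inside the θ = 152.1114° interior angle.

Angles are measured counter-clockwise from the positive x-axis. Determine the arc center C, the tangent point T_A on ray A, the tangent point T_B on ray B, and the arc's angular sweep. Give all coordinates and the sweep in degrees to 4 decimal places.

bisector direction at 28.2218° = (0.881124,0.472886)
center distance |VC| = r/sin(θ/2) = 4.302023/sin(76.0557°) = 4.432651
C = V + |VC|·bis = (-1.6847,-3.0768)
T_A = V + ((C−V)·d_A)·d_A = V + 1.0682·d_A = (-4.8733,-5.9647)
T_B = V + ((C−V)·d_B)·d_B = V + 1.0682·d_B = (-5.8538,-4.1378)
sweep = 180° − θ = 27.8886°

center=(-1.6847,-3.0768) T_A=(-4.8733,-5.9647) T_B=(-5.8538,-4.1378) sweep=27.8886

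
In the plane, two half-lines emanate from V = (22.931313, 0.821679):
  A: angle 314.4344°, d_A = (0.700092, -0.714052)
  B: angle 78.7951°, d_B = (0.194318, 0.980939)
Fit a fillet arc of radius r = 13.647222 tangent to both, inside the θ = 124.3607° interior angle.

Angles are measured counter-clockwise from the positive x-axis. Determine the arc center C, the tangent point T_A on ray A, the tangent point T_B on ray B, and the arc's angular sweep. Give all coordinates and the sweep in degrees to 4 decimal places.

center=(37.7178,5.2339) T_A=(27.9729,-4.3205) T_B=(24.3307,7.8858) sweep=55.6393

bisector direction at 16.6147° = (0.958249,0.285935)
center distance |VC| = r/sin(θ/2) = 13.647222/sin(62.1803°) = 15.430686
C = V + |VC|·bis = (37.7178,5.2339)
T_A = V + ((C−V)·d_A)·d_A = V + 7.2013·d_A = (27.9729,-4.3205)
T_B = V + ((C−V)·d_B)·d_B = V + 7.2013·d_B = (24.3307,7.8858)
sweep = 180° − θ = 55.6393°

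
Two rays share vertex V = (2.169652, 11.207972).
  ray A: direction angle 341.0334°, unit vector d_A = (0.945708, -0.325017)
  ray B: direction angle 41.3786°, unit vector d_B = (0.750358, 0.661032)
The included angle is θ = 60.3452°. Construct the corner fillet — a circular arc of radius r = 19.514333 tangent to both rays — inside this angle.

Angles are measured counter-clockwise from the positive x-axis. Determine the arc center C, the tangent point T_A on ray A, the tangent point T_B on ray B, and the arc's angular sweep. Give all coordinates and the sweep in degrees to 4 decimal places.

bisector direction at 11.2060° = (0.980935,0.194337)
center distance |VC| = r/sin(θ/2) = 19.514333/sin(30.1726°) = 38.826259
C = V + |VC|·bis = (40.2557,18.7534)
T_A = V + ((C−V)·d_A)·d_A = V + 33.5659·d_A = (33.9132,0.2985)
T_B = V + ((C−V)·d_B)·d_B = V + 33.5659·d_B = (27.3561,33.3961)
sweep = 180° − θ = 119.6548°

center=(40.2557,18.7534) T_A=(33.9132,0.2985) T_B=(27.3561,33.3961) sweep=119.6548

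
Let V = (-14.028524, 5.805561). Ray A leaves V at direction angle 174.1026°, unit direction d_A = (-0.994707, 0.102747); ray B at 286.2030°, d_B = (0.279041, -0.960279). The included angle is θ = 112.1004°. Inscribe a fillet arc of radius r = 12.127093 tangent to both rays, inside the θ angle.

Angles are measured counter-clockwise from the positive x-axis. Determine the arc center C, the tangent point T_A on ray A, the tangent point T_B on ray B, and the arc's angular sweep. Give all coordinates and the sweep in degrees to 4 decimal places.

bisector direction at 230.1528° = (-0.640742,-0.767756)
center distance |VC| = r/sin(θ/2) = 12.127093/sin(56.0502°) = 14.619283
C = V + |VC|·bis = (-23.3957,-5.4185)
T_A = V + ((C−V)·d_A)·d_A = V + 8.1644·d_A = (-22.1497,6.6444)
T_B = V + ((C−V)·d_B)·d_B = V + 8.1644·d_B = (-11.7503,-2.0345)
sweep = 180° − θ = 67.8996°

center=(-23.3957,-5.4185) T_A=(-22.1497,6.6444) T_B=(-11.7503,-2.0345) sweep=67.8996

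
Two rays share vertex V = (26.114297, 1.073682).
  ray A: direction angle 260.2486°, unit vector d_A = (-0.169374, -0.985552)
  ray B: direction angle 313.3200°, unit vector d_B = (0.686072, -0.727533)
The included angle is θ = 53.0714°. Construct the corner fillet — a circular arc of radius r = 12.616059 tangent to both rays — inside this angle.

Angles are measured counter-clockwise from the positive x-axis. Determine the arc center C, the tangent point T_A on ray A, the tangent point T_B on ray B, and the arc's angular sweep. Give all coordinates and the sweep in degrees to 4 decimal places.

center=(34.2689,-25.9626) T_A=(21.8352,-23.8258) T_B=(43.4475,-17.3071) sweep=126.9286

bisector direction at 286.7843° = (0.288769,-0.957399)
center distance |VC| = r/sin(θ/2) = 12.616059/sin(26.5357°) = 28.239302
C = V + |VC|·bis = (34.2689,-25.9626)
T_A = V + ((C−V)·d_A)·d_A = V + 25.2645·d_A = (21.8352,-23.8258)
T_B = V + ((C−V)·d_B)·d_B = V + 25.2645·d_B = (43.4475,-17.3071)
sweep = 180° − θ = 126.9286°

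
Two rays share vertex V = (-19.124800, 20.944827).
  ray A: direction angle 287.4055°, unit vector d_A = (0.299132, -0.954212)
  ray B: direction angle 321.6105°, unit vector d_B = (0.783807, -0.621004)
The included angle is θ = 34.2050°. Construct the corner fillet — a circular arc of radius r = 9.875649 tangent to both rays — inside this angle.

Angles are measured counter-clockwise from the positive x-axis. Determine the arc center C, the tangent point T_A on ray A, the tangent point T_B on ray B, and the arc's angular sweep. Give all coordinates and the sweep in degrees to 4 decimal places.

center=(-0.1003,-6.7277) T_A=(-9.5238,-9.6819) T_B=(6.0325,1.0129) sweep=145.7950

bisector direction at 304.5080° = (0.566521,-0.824047)
center distance |VC| = r/sin(θ/2) = 9.875649/sin(17.1025°) = 33.581273
C = V + |VC|·bis = (-0.1003,-6.7277)
T_A = V + ((C−V)·d_A)·d_A = V + 32.0963·d_A = (-9.5238,-9.6819)
T_B = V + ((C−V)·d_B)·d_B = V + 32.0963·d_B = (6.0325,1.0129)
sweep = 180° − θ = 145.7950°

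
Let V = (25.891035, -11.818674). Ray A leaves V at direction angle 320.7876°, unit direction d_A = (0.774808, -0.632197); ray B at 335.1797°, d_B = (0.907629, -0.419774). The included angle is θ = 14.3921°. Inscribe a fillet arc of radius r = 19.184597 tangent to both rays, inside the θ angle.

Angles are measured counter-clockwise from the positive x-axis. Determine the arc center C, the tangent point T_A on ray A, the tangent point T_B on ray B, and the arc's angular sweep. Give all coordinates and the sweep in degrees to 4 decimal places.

center=(155.7484,-93.0141) T_A=(143.6199,-107.8785) T_B=(163.8016,-75.6016) sweep=165.6079

bisector direction at 327.9837° = (0.847897,-0.530161)
center distance |VC| = r/sin(θ/2) = 19.184597/sin(7.1960°) = 153.152294
C = V + |VC|·bis = (155.7484,-93.0141)
T_A = V + ((C−V)·d_A)·d_A = V + 151.9460·d_A = (143.6199,-107.8785)
T_B = V + ((C−V)·d_B)·d_B = V + 151.9460·d_B = (163.8016,-75.6016)
sweep = 180° − θ = 165.6079°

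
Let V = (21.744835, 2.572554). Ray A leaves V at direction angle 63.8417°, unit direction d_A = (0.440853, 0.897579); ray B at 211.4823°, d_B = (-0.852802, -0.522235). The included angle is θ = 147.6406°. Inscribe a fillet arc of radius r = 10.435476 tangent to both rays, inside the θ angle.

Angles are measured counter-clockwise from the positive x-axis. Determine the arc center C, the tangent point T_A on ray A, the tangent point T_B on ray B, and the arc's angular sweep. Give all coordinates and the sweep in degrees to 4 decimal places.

bisector direction at 137.6620° = (-0.739185,0.673503)
center distance |VC| = r/sin(θ/2) = 10.435476/sin(73.8203°) = 10.865845
C = V + |VC|·bis = (13.7130,9.8907)
T_A = V + ((C−V)·d_A)·d_A = V + 3.0278·d_A = (23.0796,5.2902)
T_B = V + ((C−V)·d_B)·d_B = V + 3.0278·d_B = (19.1627,0.9913)
sweep = 180° − θ = 32.3594°

center=(13.7130,9.8907) T_A=(23.0796,5.2902) T_B=(19.1627,0.9913) sweep=32.3594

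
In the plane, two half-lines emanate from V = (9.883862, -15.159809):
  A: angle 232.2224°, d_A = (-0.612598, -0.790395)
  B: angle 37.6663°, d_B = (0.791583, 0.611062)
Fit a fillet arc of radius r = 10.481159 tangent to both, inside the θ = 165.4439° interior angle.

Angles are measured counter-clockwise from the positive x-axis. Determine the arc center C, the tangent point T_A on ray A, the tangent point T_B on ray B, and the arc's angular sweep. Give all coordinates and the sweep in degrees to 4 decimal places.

center=(17.3481,-22.6386) T_A=(9.0638,-16.2178) T_B=(10.9435,-14.3419) sweep=14.5561

bisector direction at 314.9443° = (0.706420,-0.707793)
center distance |VC| = r/sin(θ/2) = 10.481159/sin(82.7220°) = 10.566291
C = V + |VC|·bis = (17.3481,-22.6386)
T_A = V + ((C−V)·d_A)·d_A = V + 1.3386·d_A = (9.0638,-16.2178)
T_B = V + ((C−V)·d_B)·d_B = V + 1.3386·d_B = (10.9435,-14.3419)
sweep = 180° − θ = 14.5561°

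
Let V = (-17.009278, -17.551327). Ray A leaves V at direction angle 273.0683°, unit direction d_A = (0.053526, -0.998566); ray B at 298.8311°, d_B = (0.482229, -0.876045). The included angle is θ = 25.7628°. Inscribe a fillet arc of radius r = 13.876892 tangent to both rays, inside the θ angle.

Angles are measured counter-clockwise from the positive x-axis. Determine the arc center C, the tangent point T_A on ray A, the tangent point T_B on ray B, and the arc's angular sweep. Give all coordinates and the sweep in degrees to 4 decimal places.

center=(0.0957,-77.4018) T_A=(-13.7613,-78.1445) T_B=(12.2525,-70.7099) sweep=154.2372

bisector direction at 285.9497° = (0.274793,-0.961503)
center distance |VC| = r/sin(θ/2) = 13.876892/sin(12.8814°) = 62.246731
C = V + |VC|·bis = (0.0957,-77.4018)
T_A = V + ((C−V)·d_A)·d_A = V + 60.6802·d_A = (-13.7613,-78.1445)
T_B = V + ((C−V)·d_B)·d_B = V + 60.6802·d_B = (12.2525,-70.7099)
sweep = 180° − θ = 154.2372°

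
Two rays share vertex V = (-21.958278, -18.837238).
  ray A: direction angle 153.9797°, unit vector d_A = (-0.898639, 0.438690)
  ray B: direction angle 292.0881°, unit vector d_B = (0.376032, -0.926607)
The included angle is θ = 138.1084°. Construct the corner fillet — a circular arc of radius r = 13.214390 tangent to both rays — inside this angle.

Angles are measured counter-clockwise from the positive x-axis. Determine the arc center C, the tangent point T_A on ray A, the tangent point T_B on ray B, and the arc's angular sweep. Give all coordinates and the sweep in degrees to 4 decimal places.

center=(-32.3008,-28.4932) T_A=(-26.5038,-16.6183) T_B=(-20.0562,-23.5242) sweep=41.8916

bisector direction at 223.0339° = (-0.730950,-0.682431)
center distance |VC| = r/sin(θ/2) = 13.214390/sin(69.0542°) = 14.149396
C = V + |VC|·bis = (-32.3008,-28.4932)
T_A = V + ((C−V)·d_A)·d_A = V + 5.0582·d_A = (-26.5038,-16.6183)
T_B = V + ((C−V)·d_B)·d_B = V + 5.0582·d_B = (-20.0562,-23.5242)
sweep = 180° − θ = 41.8916°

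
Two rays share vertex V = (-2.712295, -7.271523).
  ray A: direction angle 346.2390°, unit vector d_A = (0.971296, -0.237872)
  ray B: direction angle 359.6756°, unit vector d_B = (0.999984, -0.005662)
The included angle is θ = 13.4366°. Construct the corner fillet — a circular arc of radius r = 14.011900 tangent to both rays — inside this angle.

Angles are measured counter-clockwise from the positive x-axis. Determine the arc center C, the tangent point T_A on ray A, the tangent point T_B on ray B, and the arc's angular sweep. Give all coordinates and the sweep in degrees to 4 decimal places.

bisector direction at 352.9573° = (0.992455,-0.122609)
center distance |VC| = r/sin(θ/2) = 14.011900/sin(6.7183°) = 119.772170
C = V + |VC|·bis = (116.1562,-21.9567)
T_A = V + ((C−V)·d_A)·d_A = V + 118.9497·d_A = (112.8232,-35.5664)
T_B = V + ((C−V)·d_B)·d_B = V + 118.9497·d_B = (116.2355,-7.9450)
sweep = 180° − θ = 166.5634°

center=(116.1562,-21.9567) T_A=(112.8232,-35.5664) T_B=(116.2355,-7.9450) sweep=166.5634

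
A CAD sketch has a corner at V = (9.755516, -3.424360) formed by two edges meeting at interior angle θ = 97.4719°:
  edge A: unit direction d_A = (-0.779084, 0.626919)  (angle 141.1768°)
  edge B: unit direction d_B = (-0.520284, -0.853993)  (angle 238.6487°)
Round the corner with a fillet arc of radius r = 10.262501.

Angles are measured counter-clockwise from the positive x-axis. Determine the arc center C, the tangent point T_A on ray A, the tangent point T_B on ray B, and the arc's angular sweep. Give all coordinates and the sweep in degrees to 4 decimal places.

center=(-3.6934,-5.7747) T_A=(2.7403,2.2207) T_B=(5.0707,-11.1141) sweep=82.5281

bisector direction at 189.9127° = (-0.985071,-0.172148)
center distance |VC| = r/sin(θ/2) = 10.262501/sin(48.7360°) = 13.652787
C = V + |VC|·bis = (-3.6934,-5.7747)
T_A = V + ((C−V)·d_A)·d_A = V + 9.0044·d_A = (2.7403,2.2207)
T_B = V + ((C−V)·d_B)·d_B = V + 9.0044·d_B = (5.0707,-11.1141)
sweep = 180° − θ = 82.5281°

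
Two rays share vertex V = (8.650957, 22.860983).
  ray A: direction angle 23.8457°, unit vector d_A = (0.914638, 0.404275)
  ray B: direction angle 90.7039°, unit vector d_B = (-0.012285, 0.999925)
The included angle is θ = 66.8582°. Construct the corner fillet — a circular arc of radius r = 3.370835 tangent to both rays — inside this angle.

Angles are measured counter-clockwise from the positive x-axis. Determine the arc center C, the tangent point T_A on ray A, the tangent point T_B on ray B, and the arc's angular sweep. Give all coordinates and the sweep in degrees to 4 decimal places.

bisector direction at 57.2748° = (0.540610,0.841273)
center distance |VC| = r/sin(θ/2) = 3.370835/sin(33.4291°) = 6.118726
C = V + |VC|·bis = (11.9588,28.0085)
T_A = V + ((C−V)·d_A)·d_A = V + 5.1065·d_A = (13.3215,24.9254)
T_B = V + ((C−V)·d_B)·d_B = V + 5.1065·d_B = (8.5882,27.9671)
sweep = 180° − θ = 113.1418°

center=(11.9588,28.0085) T_A=(13.3215,24.9254) T_B=(8.5882,27.9671) sweep=113.1418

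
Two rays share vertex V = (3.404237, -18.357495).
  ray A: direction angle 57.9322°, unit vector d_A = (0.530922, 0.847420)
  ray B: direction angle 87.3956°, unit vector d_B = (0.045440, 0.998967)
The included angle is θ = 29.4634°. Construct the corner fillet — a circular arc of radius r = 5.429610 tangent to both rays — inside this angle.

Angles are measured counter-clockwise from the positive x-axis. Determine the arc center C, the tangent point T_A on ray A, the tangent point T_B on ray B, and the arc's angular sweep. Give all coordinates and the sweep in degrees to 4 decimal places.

center=(9.7666,2.0243) T_A=(14.3677,-0.8584) T_B=(4.3426,2.2711) sweep=150.5366

bisector direction at 72.6639° = (0.297976,0.954573)
center distance |VC| = r/sin(θ/2) = 5.429610/sin(14.7317°) = 21.351782
C = V + |VC|·bis = (9.7666,2.0243)
T_A = V + ((C−V)·d_A)·d_A = V + 20.6499·d_A = (14.3677,-0.8584)
T_B = V + ((C−V)·d_B)·d_B = V + 20.6499·d_B = (4.3426,2.2711)
sweep = 180° − θ = 150.5366°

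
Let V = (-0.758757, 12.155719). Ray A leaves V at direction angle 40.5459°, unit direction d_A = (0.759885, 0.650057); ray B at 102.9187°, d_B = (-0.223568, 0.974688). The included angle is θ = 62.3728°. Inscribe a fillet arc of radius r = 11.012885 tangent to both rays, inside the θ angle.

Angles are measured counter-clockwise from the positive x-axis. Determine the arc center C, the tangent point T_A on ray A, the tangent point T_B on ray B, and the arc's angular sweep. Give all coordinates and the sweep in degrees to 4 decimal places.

center=(5.9077,32.3515) T_A=(13.0667,23.9830) T_B=(-4.8264,29.8894) sweep=117.6272

bisector direction at 71.7323° = (0.313457,0.949602)
center distance |VC| = r/sin(θ/2) = 11.012885/sin(31.1864°) = 21.267623
C = V + |VC|·bis = (5.9077,32.3515)
T_A = V + ((C−V)·d_A)·d_A = V + 18.1942·d_A = (13.0667,23.9830)
T_B = V + ((C−V)·d_B)·d_B = V + 18.1942·d_B = (-4.8264,29.8894)
sweep = 180° − θ = 117.6272°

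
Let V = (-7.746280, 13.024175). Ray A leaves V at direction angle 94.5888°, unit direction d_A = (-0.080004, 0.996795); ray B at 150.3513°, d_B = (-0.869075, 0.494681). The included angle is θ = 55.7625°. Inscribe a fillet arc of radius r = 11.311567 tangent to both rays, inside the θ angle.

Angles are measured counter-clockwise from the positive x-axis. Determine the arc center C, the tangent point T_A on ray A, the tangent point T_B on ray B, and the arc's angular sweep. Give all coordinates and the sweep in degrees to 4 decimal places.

bisector direction at 122.4701° = (-0.536859,0.843672)
center distance |VC| = r/sin(θ/2) = 11.311567/sin(27.8813°) = 24.188592
C = V + |VC|·bis = (-20.7321,33.4314)
T_A = V + ((C−V)·d_A)·d_A = V + 21.3807·d_A = (-9.4568,34.3364)
T_B = V + ((C−V)·d_B)·d_B = V + 21.3807·d_B = (-26.3277,23.6008)
sweep = 180° − θ = 124.2375°

center=(-20.7321,33.4314) T_A=(-9.4568,34.3364) T_B=(-26.3277,23.6008) sweep=124.2375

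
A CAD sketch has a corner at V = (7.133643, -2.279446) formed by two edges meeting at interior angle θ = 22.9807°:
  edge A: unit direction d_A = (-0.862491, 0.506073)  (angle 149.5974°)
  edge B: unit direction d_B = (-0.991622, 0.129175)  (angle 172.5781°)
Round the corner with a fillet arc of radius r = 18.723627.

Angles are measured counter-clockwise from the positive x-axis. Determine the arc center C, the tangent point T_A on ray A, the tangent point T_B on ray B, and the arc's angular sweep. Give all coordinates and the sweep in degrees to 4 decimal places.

center=(-81.7850,28.1855) T_A=(-72.3095,44.3344) T_B=(-84.2036,9.6187) sweep=157.0193

bisector direction at 161.0878° = (-0.946016,0.324120)
center distance |VC| = r/sin(θ/2) = 18.723627/sin(11.4903°) = 93.992749
C = V + |VC|·bis = (-81.7850,28.1855)
T_A = V + ((C−V)·d_A)·d_A = V + 92.1090·d_A = (-72.3095,44.3344)
T_B = V + ((C−V)·d_B)·d_B = V + 92.1090·d_B = (-84.2036,9.6187)
sweep = 180° − θ = 157.0193°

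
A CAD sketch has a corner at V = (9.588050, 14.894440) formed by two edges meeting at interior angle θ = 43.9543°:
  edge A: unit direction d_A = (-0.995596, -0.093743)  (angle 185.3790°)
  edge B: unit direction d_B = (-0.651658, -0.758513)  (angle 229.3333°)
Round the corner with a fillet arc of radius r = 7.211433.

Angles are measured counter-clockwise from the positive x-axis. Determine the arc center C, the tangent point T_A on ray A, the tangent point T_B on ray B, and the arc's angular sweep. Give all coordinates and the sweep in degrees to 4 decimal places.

bisector direction at 207.3561° = (-0.888167,-0.459520)
center distance |VC| = r/sin(θ/2) = 7.211433/sin(21.9772°) = 19.269706
C = V + |VC|·bis = (-7.5267,6.0396)
T_A = V + ((C−V)·d_A)·d_A = V + 17.8694·d_A = (-8.2027,13.2193)
T_B = V + ((C−V)·d_B)·d_B = V + 17.8694·d_B = (-2.0567,1.3402)
sweep = 180° − θ = 136.0457°

center=(-7.5267,6.0396) T_A=(-8.2027,13.2193) T_B=(-2.0567,1.3402) sweep=136.0457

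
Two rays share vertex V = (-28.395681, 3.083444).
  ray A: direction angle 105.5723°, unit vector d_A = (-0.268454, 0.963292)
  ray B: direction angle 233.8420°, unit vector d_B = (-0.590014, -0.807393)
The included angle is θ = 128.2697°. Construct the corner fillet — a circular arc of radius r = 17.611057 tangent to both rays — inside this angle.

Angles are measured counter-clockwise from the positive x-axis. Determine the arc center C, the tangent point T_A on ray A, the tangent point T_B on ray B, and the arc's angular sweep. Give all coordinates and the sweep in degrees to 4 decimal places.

bisector direction at 169.7072° = (-0.983907,0.178679)
center distance |VC| = r/sin(θ/2) = 17.611057/sin(64.1349°) = 19.571684
C = V + |VC|·bis = (-47.6524,6.5805)
T_A = V + ((C−V)·d_A)·d_A = V + 8.5382·d_A = (-30.6878,11.3083)
T_B = V + ((C−V)·d_B)·d_B = V + 8.5382·d_B = (-33.4334,-3.8103)
sweep = 180° − θ = 51.7303°

center=(-47.6524,6.5805) T_A=(-30.6878,11.3083) T_B=(-33.4334,-3.8103) sweep=51.7303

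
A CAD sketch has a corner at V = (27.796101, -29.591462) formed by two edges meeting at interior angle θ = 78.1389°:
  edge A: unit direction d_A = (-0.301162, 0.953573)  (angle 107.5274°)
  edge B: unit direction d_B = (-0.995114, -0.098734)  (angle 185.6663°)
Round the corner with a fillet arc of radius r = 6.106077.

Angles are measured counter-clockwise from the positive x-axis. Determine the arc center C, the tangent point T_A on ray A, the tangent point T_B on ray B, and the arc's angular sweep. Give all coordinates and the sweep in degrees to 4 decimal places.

center=(19.7083,-24.2579) T_A=(25.5308,-22.4190) T_B=(20.3111,-30.3341) sweep=101.8611

bisector direction at 146.5968° = (-0.834818,0.550527)
center distance |VC| = r/sin(θ/2) = 6.106077/sin(39.0695°) = 9.688158
C = V + |VC|·bis = (19.7083,-24.2579)
T_A = V + ((C−V)·d_A)·d_A = V + 7.5217·d_A = (25.5308,-22.4190)
T_B = V + ((C−V)·d_B)·d_B = V + 7.5217·d_B = (20.3111,-30.3341)
sweep = 180° − θ = 101.8611°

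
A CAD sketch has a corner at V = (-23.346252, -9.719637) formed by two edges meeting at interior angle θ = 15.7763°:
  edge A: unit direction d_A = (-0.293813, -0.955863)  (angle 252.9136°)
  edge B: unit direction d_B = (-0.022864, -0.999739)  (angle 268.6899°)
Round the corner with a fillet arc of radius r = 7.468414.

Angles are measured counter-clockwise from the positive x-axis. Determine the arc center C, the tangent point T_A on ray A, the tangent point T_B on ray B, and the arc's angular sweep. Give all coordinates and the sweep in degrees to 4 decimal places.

bisector direction at 260.8018° = (-0.159851,-0.987141)
center distance |VC| = r/sin(θ/2) = 7.468414/sin(7.8882°) = 54.418764
C = V + |VC|·bis = (-32.0451,-63.4386)
T_A = V + ((C−V)·d_A)·d_A = V + 53.9038·d_A = (-39.1839,-61.2443)
T_B = V + ((C−V)·d_B)·d_B = V + 53.9038·d_B = (-24.5787,-63.6094)
sweep = 180° − θ = 164.2237°

center=(-32.0451,-63.4386) T_A=(-39.1839,-61.2443) T_B=(-24.5787,-63.6094) sweep=164.2237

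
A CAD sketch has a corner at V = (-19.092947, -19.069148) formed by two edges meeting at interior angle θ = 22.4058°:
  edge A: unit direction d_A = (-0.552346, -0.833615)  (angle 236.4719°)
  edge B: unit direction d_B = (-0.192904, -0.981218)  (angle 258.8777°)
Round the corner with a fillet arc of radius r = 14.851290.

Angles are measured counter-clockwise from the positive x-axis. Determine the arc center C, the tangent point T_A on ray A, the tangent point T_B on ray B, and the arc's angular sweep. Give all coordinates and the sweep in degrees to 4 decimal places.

bisector direction at 247.6748° = (-0.379863,-0.925043)
center distance |VC| = r/sin(θ/2) = 14.851290/sin(11.2029°) = 76.441137
C = V + |VC|·bis = (-48.1301,-89.7805)
T_A = V + ((C−V)·d_A)·d_A = V + 74.9846·d_A = (-60.5104,-81.5774)
T_B = V + ((C−V)·d_B)·d_B = V + 74.9846·d_B = (-33.5578,-92.6453)
sweep = 180° − θ = 157.5942°

center=(-48.1301,-89.7805) T_A=(-60.5104,-81.5774) T_B=(-33.5578,-92.6453) sweep=157.5942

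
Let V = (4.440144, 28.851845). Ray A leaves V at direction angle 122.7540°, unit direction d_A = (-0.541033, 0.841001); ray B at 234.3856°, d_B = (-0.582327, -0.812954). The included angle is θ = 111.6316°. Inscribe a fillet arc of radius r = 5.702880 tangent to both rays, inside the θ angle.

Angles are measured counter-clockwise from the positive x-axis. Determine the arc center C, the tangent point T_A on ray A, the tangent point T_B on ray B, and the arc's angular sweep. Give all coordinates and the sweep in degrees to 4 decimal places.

bisector direction at 178.5698° = (-0.999688,0.024959)
center distance |VC| = r/sin(θ/2) = 5.702880/sin(55.8158°) = 6.893901
C = V + |VC|·bis = (-2.4516,29.0239)
T_A = V + ((C−V)·d_A)·d_A = V + 3.8734·d_A = (2.3445,32.1094)
T_B = V + ((C−V)·d_B)·d_B = V + 3.8734·d_B = (2.1846,25.7030)
sweep = 180° − θ = 68.3684°

center=(-2.4516,29.0239) T_A=(2.3445,32.1094) T_B=(2.1846,25.7030) sweep=68.3684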